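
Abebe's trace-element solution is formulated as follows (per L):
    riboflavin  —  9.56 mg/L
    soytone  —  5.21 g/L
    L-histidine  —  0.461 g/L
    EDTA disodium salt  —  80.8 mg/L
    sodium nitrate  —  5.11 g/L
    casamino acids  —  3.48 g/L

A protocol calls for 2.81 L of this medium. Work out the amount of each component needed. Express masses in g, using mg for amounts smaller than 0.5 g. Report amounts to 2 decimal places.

Working volume: 2.81 L.
riboflavin: 9.56 mg/L × 2.81 L = 26.86 mg
soytone: 5.21 g/L × 2.81 L = 14.64 g
L-histidine: 0.461 g/L × 2.81 L = 1.30 g
EDTA disodium salt: 80.8 mg/L × 2.81 L = 227.05 mg
sodium nitrate: 5.11 g/L × 2.81 L = 14.36 g
casamino acids: 3.48 g/L × 2.81 L = 9.78 g

riboflavin 26.86 mg; soytone 14.64 g; L-histidine 1.30 g; EDTA disodium salt 227.05 mg; sodium nitrate 14.36 g; casamino acids 9.78 g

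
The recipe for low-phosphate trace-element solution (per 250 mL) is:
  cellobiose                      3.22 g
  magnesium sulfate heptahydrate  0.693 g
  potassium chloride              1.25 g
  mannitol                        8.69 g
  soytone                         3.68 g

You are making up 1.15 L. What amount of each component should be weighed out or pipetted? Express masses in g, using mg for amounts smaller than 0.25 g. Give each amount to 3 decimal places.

cellobiose 14.812 g; magnesium sulfate heptahydrate 3.188 g; potassium chloride 5.750 g; mannitol 39.974 g; soytone 16.928 g

Ratio of target to recipe volume: 1150 / 250 = 4.6.
cellobiose: 3.22 g × (1150 mL / 250 mL) = 14.812 g
magnesium sulfate heptahydrate: 0.693 g × (1150 mL / 250 mL) = 3.188 g
potassium chloride: 1.25 g × (1150 mL / 250 mL) = 5.750 g
mannitol: 8.69 g × (1150 mL / 250 mL) = 39.974 g
soytone: 3.68 g × (1150 mL / 250 mL) = 16.928 g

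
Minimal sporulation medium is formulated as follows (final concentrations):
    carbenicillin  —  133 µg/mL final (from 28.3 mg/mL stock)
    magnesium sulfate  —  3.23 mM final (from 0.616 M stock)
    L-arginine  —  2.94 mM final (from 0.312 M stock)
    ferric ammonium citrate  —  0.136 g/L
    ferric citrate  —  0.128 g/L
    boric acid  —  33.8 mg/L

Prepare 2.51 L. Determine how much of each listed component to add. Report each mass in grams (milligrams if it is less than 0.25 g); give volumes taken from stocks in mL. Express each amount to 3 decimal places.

carbenicillin 11.796 mL; magnesium sulfate 13.161 mL; L-arginine 23.652 mL; ferric ammonium citrate 0.341 g; ferric citrate 0.321 g; boric acid 84.838 mg

Working volume: 2.51 L.
carbenicillin: dilute stock: 133 µg/mL × 2510 mL ÷ 28300 µg/mL = 11.796 mL
magnesium sulfate: V = C2·V2/C1 = 3.23 mM × 2510 mL ÷ 616 mM = 13.161 mL
L-arginine: V = C2·V2/C1 = 2.94 mM × 2510 mL ÷ 312 mM = 23.652 mL
ferric ammonium citrate: 0.136 g/L × 2.51 L = 0.341 g
ferric citrate: 0.128 g/L × 2.51 L = 0.321 g
boric acid: 33.8 mg/L × 2.51 L = 84.838 mg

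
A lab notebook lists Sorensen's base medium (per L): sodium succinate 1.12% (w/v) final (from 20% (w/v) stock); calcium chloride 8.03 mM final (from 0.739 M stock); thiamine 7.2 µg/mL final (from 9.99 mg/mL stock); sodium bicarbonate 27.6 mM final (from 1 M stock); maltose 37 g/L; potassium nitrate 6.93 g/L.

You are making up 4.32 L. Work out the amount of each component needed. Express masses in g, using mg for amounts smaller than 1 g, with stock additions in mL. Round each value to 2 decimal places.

sodium succinate 241.92 mL; calcium chloride 46.94 mL; thiamine 3.11 mL; sodium bicarbonate 119.23 mL; maltose 159.84 g; potassium nitrate 29.94 g

Working volume: 4.32 L.
sodium succinate: dilute stock: 1.12% ÷ 20% × 4320 mL = 241.92 mL
calcium chloride: C1V1 = C2V2 → 8.03 mM × 4320 mL ÷ 739 mM = 46.94 mL
thiamine: V = C2·V2/C1 = 7.2 µg/mL × 4320 mL ÷ 9990 µg/mL = 3.11 mL
sodium bicarbonate: V = C2·V2/C1 = 27.6 mM × 4320 mL ÷ 1000 mM = 119.23 mL
maltose: 37 g/L × 4.32 L = 159.84 g
potassium nitrate: 6.93 g/L × 4.32 L = 29.94 g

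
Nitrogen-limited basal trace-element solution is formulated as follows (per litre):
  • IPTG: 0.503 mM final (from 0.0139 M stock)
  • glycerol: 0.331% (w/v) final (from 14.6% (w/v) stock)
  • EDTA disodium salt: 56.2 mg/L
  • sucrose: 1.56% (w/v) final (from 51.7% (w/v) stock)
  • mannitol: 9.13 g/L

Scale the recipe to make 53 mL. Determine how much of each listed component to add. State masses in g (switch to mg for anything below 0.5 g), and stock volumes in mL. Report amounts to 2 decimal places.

IPTG 1.92 mL; glycerol 1.20 mL; EDTA disodium salt 2.98 mg; sucrose 1.60 mL; mannitol 483.89 mg

Working volume: 53 mL = 0.053 L.
IPTG: dilute stock: 0.503 mM × 53 mL ÷ 13.9 mM = 1.92 mL
glycerol: V = C2·V2/C1 = 0.331% ÷ 14.6% × 53 mL = 1.20 mL
EDTA disodium salt: 56.2 mg/L × 0.053 L = 2.98 mg
sucrose: V = C2·V2/C1 = 1.56% ÷ 51.7% × 53 mL = 1.60 mL
mannitol: 9.13 g/L × 0.053 L = 0.48389 g = 483.89 mg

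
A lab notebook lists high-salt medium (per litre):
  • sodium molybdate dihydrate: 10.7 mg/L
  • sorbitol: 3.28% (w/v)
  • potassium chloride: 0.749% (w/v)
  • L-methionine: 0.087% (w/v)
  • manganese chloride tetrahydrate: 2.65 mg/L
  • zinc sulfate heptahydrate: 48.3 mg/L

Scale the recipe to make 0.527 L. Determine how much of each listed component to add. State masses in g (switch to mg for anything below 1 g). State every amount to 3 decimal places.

Scale factor relative to 1 L: 0.527.
sodium molybdate dihydrate: 10.7 mg/L × 0.527 L = 5.639 mg
sorbitol: 3.28% w/v = 32.8 g/L → 32.8 × 0.527 L = 17.286 g
potassium chloride: 0.749 g per 100 mL × 527 mL ÷ 100 = 3.947 g
L-methionine: 0.087 g per 100 mL × 527 mL ÷ 100 = 0.45849 g = 458.490 mg
manganese chloride tetrahydrate: 2.65 mg/L × 0.527 L = 1.397 mg
zinc sulfate heptahydrate: 48.3 mg/L × 0.527 L = 25.454 mg

sodium molybdate dihydrate 5.639 mg; sorbitol 17.286 g; potassium chloride 3.947 g; L-methionine 458.490 mg; manganese chloride tetrahydrate 1.397 mg; zinc sulfate heptahydrate 25.454 mg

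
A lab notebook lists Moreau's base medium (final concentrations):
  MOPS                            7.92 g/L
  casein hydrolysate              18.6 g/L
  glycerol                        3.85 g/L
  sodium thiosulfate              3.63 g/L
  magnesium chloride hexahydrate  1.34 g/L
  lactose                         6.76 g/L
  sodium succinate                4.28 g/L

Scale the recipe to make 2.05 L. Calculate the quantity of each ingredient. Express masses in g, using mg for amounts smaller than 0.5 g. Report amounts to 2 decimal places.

Working volume: 2.05 L.
MOPS: 7.92 g/L × 2.05 L = 16.24 g
casein hydrolysate: 18.6 g/L × 2.05 L = 38.13 g
glycerol: 3.85 g/L × 2.05 L = 7.89 g
sodium thiosulfate: 3.63 g/L × 2.05 L = 7.44 g
magnesium chloride hexahydrate: 1.34 g/L × 2.05 L = 2.75 g
lactose: 6.76 g/L × 2.05 L = 13.86 g
sodium succinate: 4.28 g/L × 2.05 L = 8.77 g

MOPS 16.24 g; casein hydrolysate 38.13 g; glycerol 7.89 g; sodium thiosulfate 7.44 g; magnesium chloride hexahydrate 2.75 g; lactose 13.86 g; sodium succinate 8.77 g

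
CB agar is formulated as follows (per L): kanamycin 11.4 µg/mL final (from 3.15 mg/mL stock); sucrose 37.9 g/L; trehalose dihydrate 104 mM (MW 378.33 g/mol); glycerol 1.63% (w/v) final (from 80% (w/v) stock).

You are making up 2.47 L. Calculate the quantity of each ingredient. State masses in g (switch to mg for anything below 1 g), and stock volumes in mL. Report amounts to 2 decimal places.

Working volume: 2.47 L.
kanamycin: dilute stock: 11.4 µg/mL × 2470 mL ÷ 3150 µg/mL = 8.94 mL
sucrose: 37.9 g/L × 2.47 L = 93.61 g
trehalose dihydrate: 104 mmol/L × 378.33 g/mol × 2.47 L ÷ 1000 = 97.19 g
glycerol: V = C2·V2/C1 = 1.63% ÷ 80% × 2470 mL = 50.33 mL

kanamycin 8.94 mL; sucrose 93.61 g; trehalose dihydrate 97.19 g; glycerol 50.33 mL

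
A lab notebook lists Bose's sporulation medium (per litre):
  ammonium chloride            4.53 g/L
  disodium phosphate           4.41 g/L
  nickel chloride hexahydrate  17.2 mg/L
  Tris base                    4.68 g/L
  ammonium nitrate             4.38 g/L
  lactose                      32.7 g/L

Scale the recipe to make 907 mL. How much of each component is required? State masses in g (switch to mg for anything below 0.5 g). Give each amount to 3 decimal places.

ammonium chloride 4.109 g; disodium phosphate 4.000 g; nickel chloride hexahydrate 15.600 mg; Tris base 4.245 g; ammonium nitrate 3.973 g; lactose 29.659 g

Working volume: 907 mL = 0.907 L.
ammonium chloride: 4.53 g/L × 0.907 L = 4.109 g
disodium phosphate: 4.41 g/L × 0.907 L = 4.000 g
nickel chloride hexahydrate: 17.2 mg/L × 0.907 L = 15.600 mg
Tris base: 4.68 g/L × 0.907 L = 4.245 g
ammonium nitrate: 4.38 g/L × 0.907 L = 3.973 g
lactose: 32.7 g/L × 0.907 L = 29.659 g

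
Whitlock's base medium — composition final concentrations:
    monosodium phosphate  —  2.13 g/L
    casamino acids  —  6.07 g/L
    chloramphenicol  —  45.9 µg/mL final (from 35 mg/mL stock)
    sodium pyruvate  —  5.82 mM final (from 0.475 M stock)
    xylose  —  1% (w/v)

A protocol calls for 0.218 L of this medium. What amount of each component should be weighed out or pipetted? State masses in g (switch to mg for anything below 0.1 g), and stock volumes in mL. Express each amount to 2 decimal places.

Working volume: 0.218 L.
monosodium phosphate: 2.13 g/L × 0.218 L = 0.46 g
casamino acids: 6.07 g/L × 0.218 L = 1.32 g
chloramphenicol: C1V1 = C2V2 → 45.9 µg/mL × 218 mL ÷ 35000 µg/mL = 0.29 mL
sodium pyruvate: V = C2·V2/C1 = 5.82 mM × 218 mL ÷ 475 mM = 2.67 mL
xylose: 1 g per 100 mL × 218 mL ÷ 100 = 2.18 g

monosodium phosphate 0.46 g; casamino acids 1.32 g; chloramphenicol 0.29 mL; sodium pyruvate 2.67 mL; xylose 2.18 g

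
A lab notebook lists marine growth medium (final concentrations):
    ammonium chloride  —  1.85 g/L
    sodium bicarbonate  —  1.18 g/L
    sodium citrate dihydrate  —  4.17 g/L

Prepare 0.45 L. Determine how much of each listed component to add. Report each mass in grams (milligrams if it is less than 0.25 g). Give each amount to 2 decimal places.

ammonium chloride 0.83 g; sodium bicarbonate 0.53 g; sodium citrate dihydrate 1.88 g

Scale factor relative to 1 L: 0.45.
ammonium chloride: 1.85 g/L × 0.45 L = 0.83 g
sodium bicarbonate: 1.18 g/L × 0.45 L = 0.53 g
sodium citrate dihydrate: 4.17 g/L × 0.45 L = 1.88 g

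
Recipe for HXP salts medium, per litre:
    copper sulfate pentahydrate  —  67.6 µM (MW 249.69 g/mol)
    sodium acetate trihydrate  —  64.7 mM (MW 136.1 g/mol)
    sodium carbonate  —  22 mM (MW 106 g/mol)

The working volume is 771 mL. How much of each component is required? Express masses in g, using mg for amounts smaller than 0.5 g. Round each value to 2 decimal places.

Working volume: 771 mL = 0.771 L.
copper sulfate pentahydrate: 67.6 µmol/L × 249.69 g/mol × 0.771 L ÷ 1000 = 13.01 mg
sodium acetate trihydrate: 64.7 mmol/L × 136.1 g/mol × 0.771 L ÷ 1000 = 6.79 g
sodium carbonate: 22 mmol/L × 106 g/mol × 0.771 L ÷ 1000 = 1.80 g

copper sulfate pentahydrate 13.01 mg; sodium acetate trihydrate 6.79 g; sodium carbonate 1.80 g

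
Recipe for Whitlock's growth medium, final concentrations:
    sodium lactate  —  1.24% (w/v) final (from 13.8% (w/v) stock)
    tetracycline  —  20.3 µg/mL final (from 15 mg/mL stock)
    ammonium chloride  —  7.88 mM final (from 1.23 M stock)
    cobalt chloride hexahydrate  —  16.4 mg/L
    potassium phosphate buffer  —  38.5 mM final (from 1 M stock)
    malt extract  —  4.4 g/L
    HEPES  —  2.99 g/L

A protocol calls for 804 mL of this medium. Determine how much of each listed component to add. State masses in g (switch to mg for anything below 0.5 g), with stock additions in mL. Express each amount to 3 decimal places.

sodium lactate 72.243 mL; tetracycline 1.088 mL; ammonium chloride 5.151 mL; cobalt chloride hexahydrate 13.186 mg; potassium phosphate buffer 30.954 mL; malt extract 3.538 g; HEPES 2.404 g

Working volume: 804 mL = 0.804 L.
sodium lactate: C1V1 = C2V2 → 1.24% ÷ 13.8% × 804 mL = 72.243 mL
tetracycline: dilute stock: 20.3 µg/mL × 804 mL ÷ 15000 µg/mL = 1.088 mL
ammonium chloride: dilute stock: 7.88 mM × 804 mL ÷ 1230 mM = 5.151 mL
cobalt chloride hexahydrate: 16.4 mg/L × 0.804 L = 13.186 mg
potassium phosphate buffer: V = C2·V2/C1 = 38.5 mM × 804 mL ÷ 1000 mM = 30.954 mL
malt extract: 4.4 g/L × 0.804 L = 3.538 g
HEPES: 2.99 g/L × 0.804 L = 2.404 g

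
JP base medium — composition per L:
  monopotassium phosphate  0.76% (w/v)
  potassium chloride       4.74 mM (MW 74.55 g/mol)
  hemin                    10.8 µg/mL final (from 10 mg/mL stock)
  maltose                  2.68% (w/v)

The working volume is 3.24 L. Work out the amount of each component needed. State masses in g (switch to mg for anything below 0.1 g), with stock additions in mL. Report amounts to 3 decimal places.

Scale factor relative to 1 L: 3.24.
monopotassium phosphate: 0.76 g per 100 mL × 3240 mL ÷ 100 = 24.624 g
potassium chloride: 4.74 mmol/L × 74.55 g/mol × 3.24 L ÷ 1000 = 1.145 g
hemin: C1V1 = C2V2 → 10.8 µg/mL × 3240 mL ÷ 10000 µg/mL = 3.499 mL
maltose: 2.68 g per 100 mL × 3240 mL ÷ 100 = 86.832 g

monopotassium phosphate 24.624 g; potassium chloride 1.145 g; hemin 3.499 mL; maltose 86.832 g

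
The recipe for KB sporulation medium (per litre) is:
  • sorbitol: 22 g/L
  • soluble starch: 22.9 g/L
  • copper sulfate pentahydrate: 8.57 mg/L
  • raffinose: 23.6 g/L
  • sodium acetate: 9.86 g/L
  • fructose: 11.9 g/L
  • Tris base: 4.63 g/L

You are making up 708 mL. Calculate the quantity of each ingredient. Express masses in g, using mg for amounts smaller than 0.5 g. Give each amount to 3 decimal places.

Target volume = 708 mL = 0.708 L.
sorbitol: 22 g/L × 0.708 L = 15.576 g
soluble starch: 22.9 g/L × 0.708 L = 16.213 g
copper sulfate pentahydrate: 8.57 mg/L × 0.708 L = 6.068 mg
raffinose: 23.6 g/L × 0.708 L = 16.709 g
sodium acetate: 9.86 g/L × 0.708 L = 6.981 g
fructose: 11.9 g/L × 0.708 L = 8.425 g
Tris base: 4.63 g/L × 0.708 L = 3.278 g

sorbitol 15.576 g; soluble starch 16.213 g; copper sulfate pentahydrate 6.068 mg; raffinose 16.709 g; sodium acetate 6.981 g; fructose 8.425 g; Tris base 3.278 g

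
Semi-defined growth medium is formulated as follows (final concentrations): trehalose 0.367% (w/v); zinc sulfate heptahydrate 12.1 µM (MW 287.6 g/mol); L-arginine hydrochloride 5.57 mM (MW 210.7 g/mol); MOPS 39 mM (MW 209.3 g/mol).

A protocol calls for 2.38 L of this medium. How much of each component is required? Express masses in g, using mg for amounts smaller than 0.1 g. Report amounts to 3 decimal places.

trehalose 8.735 g; zinc sulfate heptahydrate 8.282 mg; L-arginine hydrochloride 2.793 g; MOPS 19.427 g

Scale factor relative to 1 L: 2.38.
trehalose: 0.367 g per 100 mL × 2380 mL ÷ 100 = 8.735 g
zinc sulfate heptahydrate: 12.1 µmol/L × 287.6 g/mol × 2.38 L ÷ 1000 = 8.282 mg
L-arginine hydrochloride: 5.57 mmol/L × 210.7 g/mol × 2.38 L ÷ 1000 = 2.793 g
MOPS: 39 mmol/L × 209.3 g/mol × 2.38 L ÷ 1000 = 19.427 g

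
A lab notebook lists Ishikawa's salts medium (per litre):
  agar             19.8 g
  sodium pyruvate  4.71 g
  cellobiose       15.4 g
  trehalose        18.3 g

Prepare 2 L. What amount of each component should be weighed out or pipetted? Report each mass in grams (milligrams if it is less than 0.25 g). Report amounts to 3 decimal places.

Ratio of target to recipe volume: 2000 / 1000 = 2.
agar: 19.8 g × (2000 mL / 1000 mL) = 39.600 g
sodium pyruvate: 4.71 g × (2000 mL / 1000 mL) = 9.420 g
cellobiose: 15.4 g × (2000 mL / 1000 mL) = 30.800 g
trehalose: 18.3 g × (2000 mL / 1000 mL) = 36.600 g

agar 39.600 g; sodium pyruvate 9.420 g; cellobiose 30.800 g; trehalose 36.600 g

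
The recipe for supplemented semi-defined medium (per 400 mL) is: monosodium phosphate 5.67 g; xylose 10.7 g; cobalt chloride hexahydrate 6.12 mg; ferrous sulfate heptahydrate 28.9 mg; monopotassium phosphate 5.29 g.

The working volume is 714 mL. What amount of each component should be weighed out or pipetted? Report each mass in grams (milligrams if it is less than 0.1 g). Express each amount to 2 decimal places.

monosodium phosphate 10.12 g; xylose 19.10 g; cobalt chloride hexahydrate 10.92 mg; ferrous sulfate heptahydrate 51.59 mg; monopotassium phosphate 9.44 g

Ratio of target to recipe volume: 714 / 400 = 1.785.
monosodium phosphate: 5.67 g × (714 mL / 400 mL) = 10.12 g
xylose: 10.7 g × (714 mL / 400 mL) = 19.10 g
cobalt chloride hexahydrate: 6.12 mg × (714 mL / 400 mL) = 10.92 mg
ferrous sulfate heptahydrate: 28.9 mg × (714 mL / 400 mL) = 51.59 mg
monopotassium phosphate: 5.29 g × (714 mL / 400 mL) = 9.44 g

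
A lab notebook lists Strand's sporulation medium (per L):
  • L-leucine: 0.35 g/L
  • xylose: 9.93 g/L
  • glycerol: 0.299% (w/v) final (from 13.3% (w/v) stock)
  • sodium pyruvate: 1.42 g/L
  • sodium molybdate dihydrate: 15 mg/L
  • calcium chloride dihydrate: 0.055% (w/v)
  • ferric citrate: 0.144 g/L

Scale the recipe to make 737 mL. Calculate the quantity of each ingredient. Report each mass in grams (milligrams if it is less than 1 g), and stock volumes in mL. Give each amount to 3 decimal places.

Target volume = 737 mL = 0.737 L.
L-leucine: 0.35 g/L × 0.737 L = 0.25795 g = 257.950 mg
xylose: 9.93 g/L × 0.737 L = 7.318 g
glycerol: C1V1 = C2V2 → 0.299% ÷ 13.3% × 737 mL = 16.569 mL
sodium pyruvate: 1.42 g/L × 0.737 L = 1.047 g
sodium molybdate dihydrate: 15 mg/L × 0.737 L = 11.055 mg
calcium chloride dihydrate: 0.055% w/v = 0.55 g/L → 0.55 × 0.737 L = 0.40535 g = 405.350 mg
ferric citrate: 0.144 g/L × 0.737 L = 0.106128 g = 106.128 mg

L-leucine 257.950 mg; xylose 7.318 g; glycerol 16.569 mL; sodium pyruvate 1.047 g; sodium molybdate dihydrate 11.055 mg; calcium chloride dihydrate 405.350 mg; ferric citrate 106.128 mg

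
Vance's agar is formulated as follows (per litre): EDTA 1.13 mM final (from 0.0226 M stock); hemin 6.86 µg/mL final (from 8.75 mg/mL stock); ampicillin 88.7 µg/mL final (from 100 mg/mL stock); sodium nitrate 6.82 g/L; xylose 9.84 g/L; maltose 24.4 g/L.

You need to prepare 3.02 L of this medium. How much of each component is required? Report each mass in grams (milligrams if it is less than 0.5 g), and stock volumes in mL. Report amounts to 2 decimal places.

EDTA 151.00 mL; hemin 2.37 mL; ampicillin 2.68 mL; sodium nitrate 20.60 g; xylose 29.72 g; maltose 73.69 g

Scale factor relative to 1 L: 3.02.
EDTA: V = C2·V2/C1 = 1.13 mM × 3020 mL ÷ 22.6 mM = 151.00 mL
hemin: dilute stock: 6.86 µg/mL × 3020 mL ÷ 8750 µg/mL = 2.37 mL
ampicillin: V = C2·V2/C1 = 88.7 µg/mL × 3020 mL ÷ 100000 µg/mL = 2.68 mL
sodium nitrate: 6.82 g/L × 3.02 L = 20.60 g
xylose: 9.84 g/L × 3.02 L = 29.72 g
maltose: 24.4 g/L × 3.02 L = 73.69 g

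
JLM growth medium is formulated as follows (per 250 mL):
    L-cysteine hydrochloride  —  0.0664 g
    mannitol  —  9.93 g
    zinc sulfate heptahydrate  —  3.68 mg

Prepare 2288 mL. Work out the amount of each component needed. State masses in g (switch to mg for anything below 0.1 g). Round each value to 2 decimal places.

Scale factor = 2288 mL / 250 mL = 9.152.
L-cysteine hydrochloride: 0.0664 g × (2288 mL / 250 mL) = 0.61 g
mannitol: 9.93 g × (2288 mL / 250 mL) = 90.88 g
zinc sulfate heptahydrate: 3.68 mg × (2288 mL / 250 mL) = 33.68 mg

L-cysteine hydrochloride 0.61 g; mannitol 90.88 g; zinc sulfate heptahydrate 33.68 mg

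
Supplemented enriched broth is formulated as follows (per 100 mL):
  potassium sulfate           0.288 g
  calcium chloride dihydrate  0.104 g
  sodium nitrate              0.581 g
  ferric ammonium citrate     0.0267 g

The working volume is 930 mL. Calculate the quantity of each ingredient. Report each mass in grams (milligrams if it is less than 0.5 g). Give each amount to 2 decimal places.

Scale factor = 930 mL / 100 mL = 9.3.
potassium sulfate: 0.288 g × (930 mL / 100 mL) = 2.68 g
calcium chloride dihydrate: 0.104 g × (930 mL / 100 mL) = 0.97 g
sodium nitrate: 0.581 g × (930 mL / 100 mL) = 5.40 g
ferric ammonium citrate: 0.0267 g × (930 mL / 100 mL) = 0.24831 g = 248.31 mg

potassium sulfate 2.68 g; calcium chloride dihydrate 0.97 g; sodium nitrate 5.40 g; ferric ammonium citrate 248.31 mg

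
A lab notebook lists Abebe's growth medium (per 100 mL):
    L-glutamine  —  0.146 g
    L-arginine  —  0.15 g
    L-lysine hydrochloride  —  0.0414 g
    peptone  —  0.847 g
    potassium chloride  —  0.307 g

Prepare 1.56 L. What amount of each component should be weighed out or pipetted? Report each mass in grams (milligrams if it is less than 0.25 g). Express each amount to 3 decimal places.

L-glutamine 2.278 g; L-arginine 2.340 g; L-lysine hydrochloride 0.646 g; peptone 13.213 g; potassium chloride 4.789 g

Scale factor = 1560 mL / 100 mL = 15.6.
L-glutamine: 0.146 g × (1560 mL / 100 mL) = 2.278 g
L-arginine: 0.15 g × (1560 mL / 100 mL) = 2.340 g
L-lysine hydrochloride: 0.0414 g × (1560 mL / 100 mL) = 0.646 g
peptone: 0.847 g × (1560 mL / 100 mL) = 13.213 g
potassium chloride: 0.307 g × (1560 mL / 100 mL) = 4.789 g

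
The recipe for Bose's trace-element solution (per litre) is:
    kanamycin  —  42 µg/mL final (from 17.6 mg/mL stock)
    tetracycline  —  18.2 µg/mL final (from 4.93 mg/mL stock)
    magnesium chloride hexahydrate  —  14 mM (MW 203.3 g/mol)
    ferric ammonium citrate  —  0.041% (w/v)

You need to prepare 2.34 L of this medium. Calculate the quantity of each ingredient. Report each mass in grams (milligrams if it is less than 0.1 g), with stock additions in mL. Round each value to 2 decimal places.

kanamycin 5.58 mL; tetracycline 8.64 mL; magnesium chloride hexahydrate 6.66 g; ferric ammonium citrate 0.96 g

Working volume: 2.34 L.
kanamycin: V = C2·V2/C1 = 42 µg/mL × 2340 mL ÷ 17600 µg/mL = 5.58 mL
tetracycline: C1V1 = C2V2 → 18.2 µg/mL × 2340 mL ÷ 4930 µg/mL = 8.64 mL
magnesium chloride hexahydrate: 14 mmol/L × 203.3 g/mol × 2.34 L ÷ 1000 = 6.66 g
ferric ammonium citrate: 0.041 g per 100 mL × 2340 mL ÷ 100 = 0.96 g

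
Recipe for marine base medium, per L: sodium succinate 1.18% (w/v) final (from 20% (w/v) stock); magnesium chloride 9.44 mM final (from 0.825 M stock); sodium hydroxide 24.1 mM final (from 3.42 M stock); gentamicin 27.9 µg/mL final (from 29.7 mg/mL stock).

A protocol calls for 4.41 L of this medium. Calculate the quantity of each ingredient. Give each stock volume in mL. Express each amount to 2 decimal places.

sodium succinate 260.19 mL; magnesium chloride 50.46 mL; sodium hydroxide 31.08 mL; gentamicin 4.14 mL

Scale factor relative to 1 L: 4.41.
sodium succinate: C1V1 = C2V2 → 1.18% ÷ 20% × 4410 mL = 260.19 mL
magnesium chloride: dilute stock: 9.44 mM × 4410 mL ÷ 825 mM = 50.46 mL
sodium hydroxide: C1V1 = C2V2 → 24.1 mM × 4410 mL ÷ 3420 mM = 31.08 mL
gentamicin: dilute stock: 27.9 µg/mL × 4410 mL ÷ 29700 µg/mL = 4.14 mL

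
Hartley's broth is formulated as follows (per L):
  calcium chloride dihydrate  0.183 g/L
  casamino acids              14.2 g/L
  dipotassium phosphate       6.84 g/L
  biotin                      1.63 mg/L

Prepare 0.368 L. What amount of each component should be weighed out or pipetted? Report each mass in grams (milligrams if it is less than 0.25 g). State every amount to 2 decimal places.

calcium chloride dihydrate 67.34 mg; casamino acids 5.23 g; dipotassium phosphate 2.52 g; biotin 0.60 mg

Working volume: 0.368 L.
calcium chloride dihydrate: 0.183 g/L × 0.368 L = 0.067344 g = 67.34 mg
casamino acids: 14.2 g/L × 0.368 L = 5.23 g
dipotassium phosphate: 6.84 g/L × 0.368 L = 2.52 g
biotin: 1.63 mg/L × 0.368 L = 0.60 mg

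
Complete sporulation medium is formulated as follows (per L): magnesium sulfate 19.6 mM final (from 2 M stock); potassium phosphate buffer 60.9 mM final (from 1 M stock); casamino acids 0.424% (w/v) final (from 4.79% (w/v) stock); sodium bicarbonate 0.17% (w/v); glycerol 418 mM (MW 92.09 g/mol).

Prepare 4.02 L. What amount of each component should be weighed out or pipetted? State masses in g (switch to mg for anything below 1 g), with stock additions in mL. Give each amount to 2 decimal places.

Working volume: 4.02 L.
magnesium sulfate: V = C2·V2/C1 = 19.6 mM × 4020 mL ÷ 2000 mM = 39.40 mL
potassium phosphate buffer: C1V1 = C2V2 → 60.9 mM × 4020 mL ÷ 1000 mM = 244.82 mL
casamino acids: C1V1 = C2V2 → 0.424% ÷ 4.79% × 4020 mL = 355.84 mL
sodium bicarbonate: 0.17 g per 100 mL × 4020 mL ÷ 100 = 6.83 g
glycerol: 418 mmol/L × 92.09 g/mol × 4.02 L ÷ 1000 = 154.74 g

magnesium sulfate 39.40 mL; potassium phosphate buffer 244.82 mL; casamino acids 355.84 mL; sodium bicarbonate 6.83 g; glycerol 154.74 g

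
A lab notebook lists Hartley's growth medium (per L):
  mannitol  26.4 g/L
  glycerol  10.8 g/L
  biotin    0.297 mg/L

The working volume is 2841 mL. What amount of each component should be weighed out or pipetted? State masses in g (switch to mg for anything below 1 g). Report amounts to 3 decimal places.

mannitol 75.002 g; glycerol 30.683 g; biotin 0.844 mg

Target volume = 2841 mL = 2.841 L.
mannitol: 26.4 g/L × 2.841 L = 75.002 g
glycerol: 10.8 g/L × 2.841 L = 30.683 g
biotin: 0.297 mg/L × 2.841 L = 0.844 mg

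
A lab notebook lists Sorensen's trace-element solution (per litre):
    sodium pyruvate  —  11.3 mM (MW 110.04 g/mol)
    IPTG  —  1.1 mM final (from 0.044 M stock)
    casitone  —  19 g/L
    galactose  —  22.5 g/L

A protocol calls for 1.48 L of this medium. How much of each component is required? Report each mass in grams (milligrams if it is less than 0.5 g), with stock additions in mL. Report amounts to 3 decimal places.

Scale factor relative to 1 L: 1.48.
sodium pyruvate: 11.3 mmol/L × 110.04 g/mol × 1.48 L ÷ 1000 = 1.840 g
IPTG: C1V1 = C2V2 → 1.1 mM × 1480 mL ÷ 44 mM = 37.000 mL
casitone: 19 g/L × 1.48 L = 28.120 g
galactose: 22.5 g/L × 1.48 L = 33.300 g

sodium pyruvate 1.840 g; IPTG 37.000 mL; casitone 28.120 g; galactose 33.300 g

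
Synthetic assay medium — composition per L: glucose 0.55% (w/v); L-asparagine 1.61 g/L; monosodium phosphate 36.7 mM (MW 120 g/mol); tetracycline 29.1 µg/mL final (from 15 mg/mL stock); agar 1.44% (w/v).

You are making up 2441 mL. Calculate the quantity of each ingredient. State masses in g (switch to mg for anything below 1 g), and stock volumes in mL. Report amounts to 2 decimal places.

glucose 13.43 g; L-asparagine 3.93 g; monosodium phosphate 10.75 g; tetracycline 4.74 mL; agar 35.15 g

Working volume: 2441 mL = 2.441 L.
glucose: 0.55 g per 100 mL × 2441 mL ÷ 100 = 13.43 g
L-asparagine: 1.61 g/L × 2.441 L = 3.93 g
monosodium phosphate: 36.7 mmol/L × 120 g/mol × 2.441 L ÷ 1000 = 10.75 g
tetracycline: C1V1 = C2V2 → 29.1 µg/mL × 2441 mL ÷ 15000 µg/mL = 4.74 mL
agar: 1.44 g per 100 mL × 2441 mL ÷ 100 = 35.15 g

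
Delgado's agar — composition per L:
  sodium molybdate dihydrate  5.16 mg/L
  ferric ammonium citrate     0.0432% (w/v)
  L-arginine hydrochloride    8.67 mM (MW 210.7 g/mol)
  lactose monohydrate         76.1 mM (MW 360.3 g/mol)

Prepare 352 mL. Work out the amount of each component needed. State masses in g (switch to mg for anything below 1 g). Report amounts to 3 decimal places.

Working volume: 352 mL = 0.352 L.
sodium molybdate dihydrate: 5.16 mg/L × 0.352 L = 1.816 mg
ferric ammonium citrate: 0.0432% w/v = 0.432 g/L → 0.432 × 0.352 L = 0.152064 g = 152.064 mg
L-arginine hydrochloride: 8.67 mmol/L × 210.7 mg/mmol × 0.352 L = 643.023 mg
lactose monohydrate: 76.1 mmol/L × 360.3 g/mol × 0.352 L ÷ 1000 = 9.651 g

sodium molybdate dihydrate 1.816 mg; ferric ammonium citrate 152.064 mg; L-arginine hydrochloride 643.023 mg; lactose monohydrate 9.651 g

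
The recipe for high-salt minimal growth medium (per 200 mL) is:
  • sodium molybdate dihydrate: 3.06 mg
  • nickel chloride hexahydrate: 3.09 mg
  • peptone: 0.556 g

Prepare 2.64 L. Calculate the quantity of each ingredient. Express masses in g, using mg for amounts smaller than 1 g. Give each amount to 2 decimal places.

Scale factor = 2640 mL / 200 mL = 13.2.
sodium molybdate dihydrate: 3.06 mg × (2640 mL / 200 mL) = 40.39 mg
nickel chloride hexahydrate: 3.09 mg × (2640 mL / 200 mL) = 40.79 mg
peptone: 0.556 g × (2640 mL / 200 mL) = 7.34 g

sodium molybdate dihydrate 40.39 mg; nickel chloride hexahydrate 40.79 mg; peptone 7.34 g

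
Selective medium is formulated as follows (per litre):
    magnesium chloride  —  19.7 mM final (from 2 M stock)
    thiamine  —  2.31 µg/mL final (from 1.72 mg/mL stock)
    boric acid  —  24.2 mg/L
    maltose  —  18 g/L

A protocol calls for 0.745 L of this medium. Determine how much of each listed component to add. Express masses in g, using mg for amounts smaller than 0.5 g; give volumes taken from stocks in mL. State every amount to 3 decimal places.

Working volume: 0.745 L.
magnesium chloride: dilute stock: 19.7 mM × 745 mL ÷ 2000 mM = 7.338 mL
thiamine: V = C2·V2/C1 = 2.31 µg/mL × 745 mL ÷ 1720 µg/mL = 1.001 mL
boric acid: 24.2 mg/L × 0.745 L = 18.029 mg
maltose: 18 g/L × 0.745 L = 13.410 g

magnesium chloride 7.338 mL; thiamine 1.001 mL; boric acid 18.029 mg; maltose 13.410 g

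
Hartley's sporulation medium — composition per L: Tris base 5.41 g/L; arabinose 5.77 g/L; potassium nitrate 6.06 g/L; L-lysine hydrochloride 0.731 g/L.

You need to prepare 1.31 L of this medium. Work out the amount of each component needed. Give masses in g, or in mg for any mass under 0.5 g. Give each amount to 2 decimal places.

Scale factor relative to 1 L: 1.31.
Tris base: 5.41 g/L × 1.31 L = 7.09 g
arabinose: 5.77 g/L × 1.31 L = 7.56 g
potassium nitrate: 6.06 g/L × 1.31 L = 7.94 g
L-lysine hydrochloride: 0.731 g/L × 1.31 L = 0.96 g

Tris base 7.09 g; arabinose 7.56 g; potassium nitrate 7.94 g; L-lysine hydrochloride 0.96 g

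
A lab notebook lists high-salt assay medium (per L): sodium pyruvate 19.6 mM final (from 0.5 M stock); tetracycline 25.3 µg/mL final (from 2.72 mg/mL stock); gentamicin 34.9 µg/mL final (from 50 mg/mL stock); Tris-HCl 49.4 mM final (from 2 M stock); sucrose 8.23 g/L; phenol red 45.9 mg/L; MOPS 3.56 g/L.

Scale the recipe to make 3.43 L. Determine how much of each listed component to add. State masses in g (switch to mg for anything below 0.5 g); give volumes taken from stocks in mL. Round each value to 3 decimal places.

sodium pyruvate 134.456 mL; tetracycline 31.904 mL; gentamicin 2.394 mL; Tris-HCl 84.721 mL; sucrose 28.229 g; phenol red 157.437 mg; MOPS 12.211 g

Working volume: 3.43 L.
sodium pyruvate: V = C2·V2/C1 = 19.6 mM × 3430 mL ÷ 500 mM = 134.456 mL
tetracycline: C1V1 = C2V2 → 25.3 µg/mL × 3430 mL ÷ 2720 µg/mL = 31.904 mL
gentamicin: dilute stock: 34.9 µg/mL × 3430 mL ÷ 50000 µg/mL = 2.394 mL
Tris-HCl: V = C2·V2/C1 = 49.4 mM × 3430 mL ÷ 2000 mM = 84.721 mL
sucrose: 8.23 g/L × 3.43 L = 28.229 g
phenol red: 45.9 mg/L × 3.43 L = 157.437 mg
MOPS: 3.56 g/L × 3.43 L = 12.211 g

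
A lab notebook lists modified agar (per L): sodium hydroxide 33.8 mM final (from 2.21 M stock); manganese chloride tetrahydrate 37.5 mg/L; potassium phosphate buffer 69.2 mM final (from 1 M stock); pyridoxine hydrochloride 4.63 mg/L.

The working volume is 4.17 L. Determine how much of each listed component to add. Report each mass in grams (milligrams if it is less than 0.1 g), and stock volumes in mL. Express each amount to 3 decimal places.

sodium hydroxide 63.776 mL; manganese chloride tetrahydrate 0.156 g; potassium phosphate buffer 288.564 mL; pyridoxine hydrochloride 19.307 mg

Scale factor relative to 1 L: 4.17.
sodium hydroxide: dilute stock: 33.8 mM × 4170 mL ÷ 2210 mM = 63.776 mL
manganese chloride tetrahydrate: 37.5 mg/L × 4.17 L = 156.375 mg = 0.156 g
potassium phosphate buffer: V = C2·V2/C1 = 69.2 mM × 4170 mL ÷ 1000 mM = 288.564 mL
pyridoxine hydrochloride: 4.63 mg/L × 4.17 L = 19.307 mg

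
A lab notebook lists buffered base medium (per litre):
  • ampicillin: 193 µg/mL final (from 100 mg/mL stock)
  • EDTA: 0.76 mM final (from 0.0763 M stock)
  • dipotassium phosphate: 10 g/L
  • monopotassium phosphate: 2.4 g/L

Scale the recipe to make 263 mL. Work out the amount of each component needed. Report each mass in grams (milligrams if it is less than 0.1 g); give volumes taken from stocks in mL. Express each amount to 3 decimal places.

Working volume: 263 mL = 0.263 L.
ampicillin: C1V1 = C2V2 → 193 µg/mL × 263 mL ÷ 100000 µg/mL = 0.508 mL
EDTA: dilute stock: 0.76 mM × 263 mL ÷ 76.3 mM = 2.620 mL
dipotassium phosphate: 10 g/L × 0.263 L = 2.630 g
monopotassium phosphate: 2.4 g/L × 0.263 L = 0.631 g

ampicillin 0.508 mL; EDTA 2.620 mL; dipotassium phosphate 2.630 g; monopotassium phosphate 0.631 g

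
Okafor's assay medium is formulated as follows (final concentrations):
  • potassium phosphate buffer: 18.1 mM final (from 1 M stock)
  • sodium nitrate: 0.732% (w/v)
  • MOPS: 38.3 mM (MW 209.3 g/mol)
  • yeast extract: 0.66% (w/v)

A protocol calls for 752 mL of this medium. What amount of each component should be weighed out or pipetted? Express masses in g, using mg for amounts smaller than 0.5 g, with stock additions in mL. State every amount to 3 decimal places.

Working volume: 752 mL = 0.752 L.
potassium phosphate buffer: V = C2·V2/C1 = 18.1 mM × 752 mL ÷ 1000 mM = 13.611 mL
sodium nitrate: 0.732% w/v = 7.32 g/L → 7.32 × 0.752 L = 5.505 g
MOPS: 38.3 mmol/L × 209.3 g/mol × 0.752 L ÷ 1000 = 6.028 g
yeast extract: 0.66 g per 100 mL × 752 mL ÷ 100 = 4.963 g

potassium phosphate buffer 13.611 mL; sodium nitrate 5.505 g; MOPS 6.028 g; yeast extract 4.963 g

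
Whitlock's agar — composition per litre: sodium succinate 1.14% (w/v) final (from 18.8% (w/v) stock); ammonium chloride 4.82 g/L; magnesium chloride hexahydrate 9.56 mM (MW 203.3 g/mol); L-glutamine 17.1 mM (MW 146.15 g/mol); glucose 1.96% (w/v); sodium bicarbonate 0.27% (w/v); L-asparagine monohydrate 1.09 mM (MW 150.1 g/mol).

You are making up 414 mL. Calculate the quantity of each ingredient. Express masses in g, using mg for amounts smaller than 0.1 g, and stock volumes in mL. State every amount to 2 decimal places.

Scale factor relative to 1 L: 0.414.
sodium succinate: C1V1 = C2V2 → 1.14% ÷ 18.8% × 414 mL = 25.10 mL
ammonium chloride: 4.82 g/L × 0.414 L = 2.00 g
magnesium chloride hexahydrate: 9.56 mmol/L × 203.3 g/mol × 0.414 L ÷ 1000 = 0.80 g
L-glutamine: 17.1 mmol/L × 146.15 g/mol × 0.414 L ÷ 1000 = 1.03 g
glucose: 1.96% w/v = 19.6 g/L → 19.6 × 0.414 L = 8.11 g
sodium bicarbonate: 0.27 g per 100 mL × 414 mL ÷ 100 = 1.12 g
L-asparagine monohydrate: 1.09 mmol/L × 150.1 mg/mmol × 0.414 L = 67.73 mg

sodium succinate 25.10 mL; ammonium chloride 2.00 g; magnesium chloride hexahydrate 0.80 g; L-glutamine 1.03 g; glucose 8.11 g; sodium bicarbonate 1.12 g; L-asparagine monohydrate 67.73 mg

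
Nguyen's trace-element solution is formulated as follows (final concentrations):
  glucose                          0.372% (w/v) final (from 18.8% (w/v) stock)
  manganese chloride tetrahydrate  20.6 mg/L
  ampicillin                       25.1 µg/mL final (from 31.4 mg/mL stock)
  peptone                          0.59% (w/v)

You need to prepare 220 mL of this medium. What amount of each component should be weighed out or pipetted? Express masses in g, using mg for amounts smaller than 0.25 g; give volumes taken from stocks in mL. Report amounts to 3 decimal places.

Scale factor relative to 1 L: 0.22.
glucose: C1V1 = C2V2 → 0.372% ÷ 18.8% × 220 mL = 4.353 mL
manganese chloride tetrahydrate: 20.6 mg/L × 0.22 L = 4.532 mg
ampicillin: V = C2·V2/C1 = 25.1 µg/mL × 220 mL ÷ 31400 µg/mL = 0.176 mL
peptone: 0.59% w/v = 5.9 g/L → 5.9 × 0.22 L = 1.298 g

glucose 4.353 mL; manganese chloride tetrahydrate 4.532 mg; ampicillin 0.176 mL; peptone 1.298 g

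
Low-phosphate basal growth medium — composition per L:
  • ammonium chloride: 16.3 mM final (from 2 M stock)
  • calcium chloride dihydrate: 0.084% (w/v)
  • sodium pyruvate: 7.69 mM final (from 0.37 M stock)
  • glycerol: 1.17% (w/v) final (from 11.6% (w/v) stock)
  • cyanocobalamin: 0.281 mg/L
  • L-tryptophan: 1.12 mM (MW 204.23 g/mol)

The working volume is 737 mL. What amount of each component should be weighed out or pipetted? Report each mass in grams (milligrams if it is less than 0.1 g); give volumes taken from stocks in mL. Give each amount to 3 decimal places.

ammonium chloride 6.007 mL; calcium chloride dihydrate 0.619 g; sodium pyruvate 15.318 mL; glycerol 74.335 mL; cyanocobalamin 0.207 mg; L-tryptophan 0.169 g

Working volume: 737 mL = 0.737 L.
ammonium chloride: V = C2·V2/C1 = 16.3 mM × 737 mL ÷ 2000 mM = 6.007 mL
calcium chloride dihydrate: 0.084 g per 100 mL × 737 mL ÷ 100 = 0.619 g
sodium pyruvate: V = C2·V2/C1 = 7.69 mM × 737 mL ÷ 370 mM = 15.318 mL
glycerol: V = C2·V2/C1 = 1.17% ÷ 11.6% × 737 mL = 74.335 mL
cyanocobalamin: 0.281 mg/L × 0.737 L = 0.207 mg
L-tryptophan: 1.12 mmol/L × 204.23 g/mol × 0.737 L ÷ 1000 = 0.169 g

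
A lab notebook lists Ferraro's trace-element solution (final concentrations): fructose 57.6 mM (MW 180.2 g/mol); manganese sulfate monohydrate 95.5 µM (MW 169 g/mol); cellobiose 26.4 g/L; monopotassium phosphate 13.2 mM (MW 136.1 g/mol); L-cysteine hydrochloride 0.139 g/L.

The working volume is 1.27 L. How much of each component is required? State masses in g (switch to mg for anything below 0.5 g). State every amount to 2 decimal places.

Scale factor relative to 1 L: 1.27.
fructose: 57.6 mmol/L × 180.2 g/mol × 1.27 L ÷ 1000 = 13.18 g
manganese sulfate monohydrate: 95.5 µmol/L × 169 g/mol × 1.27 L ÷ 1000 = 20.50 mg
cellobiose: 26.4 g/L × 1.27 L = 33.53 g
monopotassium phosphate: 13.2 mmol/L × 136.1 g/mol × 1.27 L ÷ 1000 = 2.28 g
L-cysteine hydrochloride: 0.139 g/L × 1.27 L = 0.17653 g = 176.53 mg

fructose 13.18 g; manganese sulfate monohydrate 20.50 mg; cellobiose 33.53 g; monopotassium phosphate 2.28 g; L-cysteine hydrochloride 176.53 mg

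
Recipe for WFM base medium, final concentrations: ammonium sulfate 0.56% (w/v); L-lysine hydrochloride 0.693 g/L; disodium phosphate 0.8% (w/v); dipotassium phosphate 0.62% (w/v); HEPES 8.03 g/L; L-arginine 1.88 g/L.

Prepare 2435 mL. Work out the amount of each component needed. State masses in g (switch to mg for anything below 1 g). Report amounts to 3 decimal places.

Working volume: 2435 mL = 2.435 L.
ammonium sulfate: 0.56% w/v = 5.6 g/L → 5.6 × 2.435 L = 13.636 g
L-lysine hydrochloride: 0.693 g/L × 2.435 L = 1.687 g
disodium phosphate: 0.8 g per 100 mL × 2435 mL ÷ 100 = 19.480 g
dipotassium phosphate: 0.62% w/v = 6.2 g/L → 6.2 × 2.435 L = 15.097 g
HEPES: 8.03 g/L × 2.435 L = 19.553 g
L-arginine: 1.88 g/L × 2.435 L = 4.578 g

ammonium sulfate 13.636 g; L-lysine hydrochloride 1.687 g; disodium phosphate 19.480 g; dipotassium phosphate 15.097 g; HEPES 19.553 g; L-arginine 4.578 g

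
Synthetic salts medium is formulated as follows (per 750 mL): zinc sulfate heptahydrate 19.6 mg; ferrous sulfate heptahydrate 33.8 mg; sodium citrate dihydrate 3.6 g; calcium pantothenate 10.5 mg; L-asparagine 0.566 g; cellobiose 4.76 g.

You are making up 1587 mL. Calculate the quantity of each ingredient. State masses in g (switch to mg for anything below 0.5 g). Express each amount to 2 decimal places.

Ratio of target to recipe volume: 1587 / 750 = 2.116.
zinc sulfate heptahydrate: 19.6 mg × (1587 mL / 750 mL) = 41.47 mg
ferrous sulfate heptahydrate: 33.8 mg × (1587 mL / 750 mL) = 71.52 mg
sodium citrate dihydrate: 3.6 g × (1587 mL / 750 mL) = 7.62 g
calcium pantothenate: 10.5 mg × (1587 mL / 750 mL) = 22.22 mg
L-asparagine: 0.566 g × (1587 mL / 750 mL) = 1.20 g
cellobiose: 4.76 g × (1587 mL / 750 mL) = 10.07 g

zinc sulfate heptahydrate 41.47 mg; ferrous sulfate heptahydrate 71.52 mg; sodium citrate dihydrate 7.62 g; calcium pantothenate 22.22 mg; L-asparagine 1.20 g; cellobiose 10.07 g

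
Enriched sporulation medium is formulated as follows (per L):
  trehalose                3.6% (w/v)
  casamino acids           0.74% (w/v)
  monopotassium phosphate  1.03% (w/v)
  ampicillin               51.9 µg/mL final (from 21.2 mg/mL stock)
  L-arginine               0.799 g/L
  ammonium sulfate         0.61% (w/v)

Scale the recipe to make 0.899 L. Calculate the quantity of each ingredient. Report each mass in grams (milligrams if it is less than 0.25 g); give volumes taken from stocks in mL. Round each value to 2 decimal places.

Scale factor relative to 1 L: 0.899.
trehalose: 3.6 g per 100 mL × 899 mL ÷ 100 = 32.36 g
casamino acids: 0.74 g per 100 mL × 899 mL ÷ 100 = 6.65 g
monopotassium phosphate: 1.03 g per 100 mL × 899 mL ÷ 100 = 9.26 g
ampicillin: V = C2·V2/C1 = 51.9 µg/mL × 899 mL ÷ 21200 µg/mL = 2.20 mL
L-arginine: 0.799 g/L × 0.899 L = 0.72 g
ammonium sulfate: 0.61% w/v = 6.1 g/L → 6.1 × 0.899 L = 5.48 g

trehalose 32.36 g; casamino acids 6.65 g; monopotassium phosphate 9.26 g; ampicillin 2.20 mL; L-arginine 0.72 g; ammonium sulfate 5.48 g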